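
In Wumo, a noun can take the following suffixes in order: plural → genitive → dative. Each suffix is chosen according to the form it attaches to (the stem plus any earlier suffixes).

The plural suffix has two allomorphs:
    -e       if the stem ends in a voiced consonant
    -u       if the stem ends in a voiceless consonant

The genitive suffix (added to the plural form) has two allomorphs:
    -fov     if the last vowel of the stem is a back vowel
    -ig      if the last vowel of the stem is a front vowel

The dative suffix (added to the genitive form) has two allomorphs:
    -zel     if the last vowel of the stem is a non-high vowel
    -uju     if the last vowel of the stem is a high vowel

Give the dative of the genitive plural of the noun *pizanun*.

*pizanun*: final consonant = /n/, voiced → -e → *pizanune*.
Since the last vowel of the plural form *pizanune* is /e/ (a front vowel), it takes -ig, giving *pizanuneig*.
The genitive form *pizanuneig* — last vowel /i/ (a high vowel) → -uju → *pizanuneiguju*.

pizanuneiguju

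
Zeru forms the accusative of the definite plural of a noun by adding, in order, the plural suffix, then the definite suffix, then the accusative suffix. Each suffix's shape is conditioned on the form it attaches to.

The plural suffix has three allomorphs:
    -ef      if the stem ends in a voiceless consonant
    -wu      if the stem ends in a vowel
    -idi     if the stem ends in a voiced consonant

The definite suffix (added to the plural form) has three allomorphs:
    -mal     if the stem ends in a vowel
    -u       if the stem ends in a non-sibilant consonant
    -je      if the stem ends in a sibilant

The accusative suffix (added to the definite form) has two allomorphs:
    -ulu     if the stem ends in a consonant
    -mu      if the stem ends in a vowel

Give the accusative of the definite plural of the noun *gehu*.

gehuwumalulu

*gehu*: final sound = /u/, a vowel → -wu → *gehuwu*.
The plural form *gehuwu* — final sound /u/ (a vowel) → -mal → *gehuwumal*.
The final sound of the definite form *gehuwumal* is /l/, which is a consonant, so the accusative suffix is -ulu, giving *gehuwumalulu*.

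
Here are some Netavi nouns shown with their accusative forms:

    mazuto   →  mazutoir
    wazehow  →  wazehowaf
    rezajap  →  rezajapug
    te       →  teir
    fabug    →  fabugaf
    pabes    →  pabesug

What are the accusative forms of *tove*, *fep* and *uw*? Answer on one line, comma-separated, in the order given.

toveir, fepug, uwaf

The alternation tracks the final sound of the stem — -ug when the stem ends in a voiceless consonant (*rezajap*, *pabes*); -af when the stem ends in a voiced consonant (*wazehow*, *fabug*); -ir when the stem ends in a vowel (*mazuto*, *te*).
Since the final sound of *tove* is /e/ (a vowel), it takes -ir, giving *toveir*.
The final sound of *fep* is /p/, which is a voiceless consonant, so the suffix is -ug, giving *fepug*.
*uw*: final sound = /w/, a voiced consonant → -af → *uwaf*.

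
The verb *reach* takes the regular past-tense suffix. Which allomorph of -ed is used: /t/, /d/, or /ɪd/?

The stem *reach* ends in a voiceless consonant other than /t/.
The -ed suffix is realized as /ɪd/ after /t, d/; as /t/ after other voiceless consonants; and as /d/ after other voiced sounds.
So -ed on *reach* is pronounced /t/.

/t/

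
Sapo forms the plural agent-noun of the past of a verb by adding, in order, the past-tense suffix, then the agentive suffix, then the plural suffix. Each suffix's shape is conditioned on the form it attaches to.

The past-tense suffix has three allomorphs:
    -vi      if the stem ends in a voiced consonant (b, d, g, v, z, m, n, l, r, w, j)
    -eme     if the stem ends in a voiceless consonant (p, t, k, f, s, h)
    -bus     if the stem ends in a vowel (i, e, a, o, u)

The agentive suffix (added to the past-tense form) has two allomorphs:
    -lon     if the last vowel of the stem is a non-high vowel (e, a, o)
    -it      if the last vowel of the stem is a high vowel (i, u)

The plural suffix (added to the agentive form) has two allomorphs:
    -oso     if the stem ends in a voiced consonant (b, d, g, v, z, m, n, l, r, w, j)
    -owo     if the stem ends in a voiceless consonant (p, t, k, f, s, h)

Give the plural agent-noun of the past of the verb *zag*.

zagviitowo

*zag* — final sound /g/ (a voiced consonant) → -vi → *zagvi*.
The past-tense form *zagvi* — last vowel /i/ (a high vowel) → -it → *zagviit*.
Since the final consonant of the agentive form *zagviit* is /t/ (voiceless), it takes -owo, giving *zagviitowo*.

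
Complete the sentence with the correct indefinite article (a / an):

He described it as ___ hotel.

The indefinite article is chosen by the initial *sound* of the following word, not its spelling.
*hotel* begins with the sound /h/ (h is pronounced) — a consonant sound.
So the article is *a*: He described it as a hotel.

a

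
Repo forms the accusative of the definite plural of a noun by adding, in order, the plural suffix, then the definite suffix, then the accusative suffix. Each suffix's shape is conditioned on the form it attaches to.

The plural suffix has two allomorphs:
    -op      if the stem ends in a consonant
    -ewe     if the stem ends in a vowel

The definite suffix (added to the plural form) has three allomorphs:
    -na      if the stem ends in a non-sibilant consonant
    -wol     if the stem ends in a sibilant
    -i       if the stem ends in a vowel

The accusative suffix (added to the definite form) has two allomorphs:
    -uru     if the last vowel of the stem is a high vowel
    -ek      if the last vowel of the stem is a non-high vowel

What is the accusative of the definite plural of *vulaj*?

Since the final sound of *vulaj* is /j/ (a consonant), it takes -op, giving *vulajop*.
The final sound of the plural form *vulajop* is /p/, which is a non-sibilant consonant, so the definite suffix is -na, giving *vulajopna*.
The last vowel of the definite form *vulajopna* is /a/, which is a non-high vowel, so the accusative suffix is -ek, giving *vulajopnaek*.

vulajopnaek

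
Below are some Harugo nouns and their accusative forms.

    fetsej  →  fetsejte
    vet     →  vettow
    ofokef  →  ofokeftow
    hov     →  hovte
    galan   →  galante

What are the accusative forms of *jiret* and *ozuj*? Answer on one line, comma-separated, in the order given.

The pattern is voicing of the final consonant: -tow when the stem ends in a voiceless consonant (*vet*, *ofokef*); -te when the stem ends in a voiced consonant (*fetsej*, *hov*, *galan*).
Since the final consonant of *jiret* is /t/ (voiceless), it takes -tow, giving *jirettow*.
*ozuj* — final consonant /j/ (voiced) → -te → *ozujte*.

jirettow, ozujte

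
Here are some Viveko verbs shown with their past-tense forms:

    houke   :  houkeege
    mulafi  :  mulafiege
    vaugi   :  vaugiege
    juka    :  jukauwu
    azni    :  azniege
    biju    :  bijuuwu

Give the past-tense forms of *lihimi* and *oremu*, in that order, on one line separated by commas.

lihimiege, oremuuwu

The pattern is front/back vowel harmony: -ege when the last vowel of the stem is a front vowel (*houke*, *mulafi*, *vaugi*, *azni*); -uwu when the last vowel of the stem is a back vowel (*juka*, *biju*).
The last vowel of *lihimi* is /i/, which is a front vowel, so the suffix is -ege, giving *lihimiege*.
Since the last vowel of *oremu* is /u/ (a back vowel), it takes -uwu, giving *oremuuwu*.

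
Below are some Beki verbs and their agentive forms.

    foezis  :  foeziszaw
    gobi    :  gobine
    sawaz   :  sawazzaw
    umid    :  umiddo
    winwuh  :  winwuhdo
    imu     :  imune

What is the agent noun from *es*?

eszaw

The alternation tracks the final sound of the stem — -zaw when the stem ends in a sibilant (*foezis*, *sawaz*); -do when the stem ends in a non-sibilant consonant (*umid*, *winwuh*); -ne when the stem ends in a vowel (*gobi*, *imu*).
*es* — final sound /s/ (a sibilant) → -zaw → *eszaw*.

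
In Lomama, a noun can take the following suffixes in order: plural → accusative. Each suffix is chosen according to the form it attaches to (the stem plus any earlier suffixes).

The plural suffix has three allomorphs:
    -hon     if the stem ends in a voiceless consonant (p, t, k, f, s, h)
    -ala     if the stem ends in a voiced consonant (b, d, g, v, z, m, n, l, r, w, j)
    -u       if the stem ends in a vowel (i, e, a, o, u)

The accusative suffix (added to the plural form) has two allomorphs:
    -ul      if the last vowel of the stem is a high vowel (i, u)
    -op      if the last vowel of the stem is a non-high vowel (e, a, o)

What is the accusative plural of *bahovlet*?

*bahovlet* — final sound /t/ (a voiceless consonant) → -hon → *bahovlethon*.
The last vowel of the plural form *bahovlethon* is /o/, which is a non-high vowel, so the accusative suffix is -op, giving *bahovlethonop*.

bahovlethonop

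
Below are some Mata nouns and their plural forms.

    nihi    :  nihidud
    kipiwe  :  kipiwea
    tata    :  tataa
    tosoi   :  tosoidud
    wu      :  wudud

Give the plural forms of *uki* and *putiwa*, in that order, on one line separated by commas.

The suffix is conditioned by the last vowel: -dud when the last vowel of the stem is a high vowel (*nihi*, *tosoi*, *wu*); -a when the last vowel of the stem is a non-high vowel (*kipiwe*, *tata*).
*uki* — last vowel /i/ (a high vowel) → -dud → *ukidud*.
Since the last vowel of *putiwa* is /a/ (a non-high vowel), it takes -a, giving *putiwaa*.

ukidud, putiwaa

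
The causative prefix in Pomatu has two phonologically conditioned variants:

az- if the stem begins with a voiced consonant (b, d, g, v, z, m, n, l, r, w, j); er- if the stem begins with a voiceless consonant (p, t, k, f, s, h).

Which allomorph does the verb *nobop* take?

az-

Since the first consonant of *nobop* is /n/ (voiced), it takes az-.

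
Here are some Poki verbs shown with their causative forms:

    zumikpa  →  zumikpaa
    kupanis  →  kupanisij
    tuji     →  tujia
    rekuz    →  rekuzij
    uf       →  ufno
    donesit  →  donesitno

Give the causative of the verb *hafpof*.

The pattern is sibilance of the final sound: -ij when the stem ends in a sibilant (*kupanis*, *rekuz*); -no when the stem ends in a non-sibilant consonant (*uf*, *donesit*); -a when the stem ends in a vowel (*zumikpa*, *tuji*).
The final sound of *hafpof* is /f/, which is a non-sibilant consonant, so the suffix is -no, giving *hafpofno*.

hafpofno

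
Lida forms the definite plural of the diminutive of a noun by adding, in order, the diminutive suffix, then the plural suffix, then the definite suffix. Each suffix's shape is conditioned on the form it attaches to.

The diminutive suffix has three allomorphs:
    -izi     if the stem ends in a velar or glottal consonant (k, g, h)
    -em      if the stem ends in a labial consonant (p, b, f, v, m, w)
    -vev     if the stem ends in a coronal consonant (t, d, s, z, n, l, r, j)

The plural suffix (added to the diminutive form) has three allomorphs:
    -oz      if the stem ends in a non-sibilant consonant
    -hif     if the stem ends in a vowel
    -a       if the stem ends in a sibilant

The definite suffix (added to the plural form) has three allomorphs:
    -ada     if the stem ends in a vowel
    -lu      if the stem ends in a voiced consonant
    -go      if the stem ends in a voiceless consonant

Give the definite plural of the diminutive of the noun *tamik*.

tamikizihifgo

Since the final consonant of *tamik* is /k/ (velar/glottal), it takes -izi, giving *tamikizi*.
Since the final sound of the diminutive form *tamikizi* is /i/ (a vowel), it takes -hif, giving *tamikizihif*.
The plural form *tamikizihif* — final sound /f/ (a voiceless consonant) → -go → *tamikizihifgo*.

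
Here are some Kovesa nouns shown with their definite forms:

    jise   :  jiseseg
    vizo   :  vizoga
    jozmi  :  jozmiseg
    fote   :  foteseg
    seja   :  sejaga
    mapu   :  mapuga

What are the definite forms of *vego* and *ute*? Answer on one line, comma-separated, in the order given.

The pattern is front/back vowel harmony: -seg when the last vowel of the stem is a front vowel (*jise*, *jozmi*, *fote*); -ga when the last vowel of the stem is a back vowel (*vizo*, *seja*, *mapu*).
Since the last vowel of *vego* is /o/ (a back vowel), it takes -ga, giving *vegoga*.
*ute*: last vowel = /e/, a front vowel → -seg → *uteseg*.

vegoga, uteseg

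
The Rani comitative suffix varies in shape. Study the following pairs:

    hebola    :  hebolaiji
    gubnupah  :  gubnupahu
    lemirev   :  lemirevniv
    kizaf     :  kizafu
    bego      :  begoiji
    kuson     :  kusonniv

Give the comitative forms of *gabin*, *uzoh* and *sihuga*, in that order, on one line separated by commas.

gabinniv, uzohu, sihugaiji

Looking at the final sound of each stem: -u when the stem ends in a voiceless consonant (*gubnupah*, *kizaf*); -niv when the stem ends in a voiced consonant (*lemirev*, *kuson*); -iji when the stem ends in a vowel (*hebola*, *bego*).
The final sound of *gabin* is /n/, which is a voiced consonant, so the suffix is -niv, giving *gabinniv*.
Since the final sound of *uzoh* is /h/ (a voiceless consonant), it takes -u, giving *uzohu*.
Since the final sound of *sihuga* is /a/ (a vowel), it takes -iji, giving *sihugaiji*.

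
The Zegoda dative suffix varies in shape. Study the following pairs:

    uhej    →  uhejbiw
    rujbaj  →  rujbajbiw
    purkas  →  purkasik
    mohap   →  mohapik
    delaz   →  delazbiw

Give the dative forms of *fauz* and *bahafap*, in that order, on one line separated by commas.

Looking at the final consonant of each stem: -ik when the stem ends in a voiceless consonant (*purkas*, *mohap*); -biw when the stem ends in a voiced consonant (*uhej*, *rujbaj*, *delaz*).
*fauz*: final consonant = /z/, voiced → -biw → *fauzbiw*.
*bahafap*: final consonant = /p/, voiceless → -ik → *bahafapik*.

fauzbiw, bahafapik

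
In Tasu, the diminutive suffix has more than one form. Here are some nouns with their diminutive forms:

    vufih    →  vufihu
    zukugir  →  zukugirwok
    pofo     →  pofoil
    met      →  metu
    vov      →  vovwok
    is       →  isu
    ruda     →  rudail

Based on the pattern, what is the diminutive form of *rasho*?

The pattern is voicing of the final sound: -u when the stem ends in a voiceless consonant (*vufih*, *met*, *is*); -wok when the stem ends in a voiced consonant (*zukugir*, *vov*); -il when the stem ends in a vowel (*pofo*, *ruda*).
*rasho* — final sound /o/ (a vowel) → -il → *rashoil*.

rashoil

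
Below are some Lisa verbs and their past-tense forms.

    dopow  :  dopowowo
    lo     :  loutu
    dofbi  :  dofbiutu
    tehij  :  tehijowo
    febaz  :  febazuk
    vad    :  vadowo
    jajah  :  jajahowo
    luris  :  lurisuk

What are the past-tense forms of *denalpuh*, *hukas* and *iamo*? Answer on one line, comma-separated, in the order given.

denalpuhowo, hukasuk, iamoutu

Looking at the final sound of each stem: -uk when the stem ends in a sibilant (*febaz*, *luris*); -owo when the stem ends in a non-sibilant consonant (*dopow*, *tehij*, *vad*, *jajah*); -utu when the stem ends in a vowel (*lo*, *dofbi*).
*denalpuh*: final sound = /h/, a non-sibilant consonant → -owo → *denalpuhowo*.
Since the final sound of *hukas* is /s/ (a sibilant), it takes -uk, giving *hukasuk*.
The final sound of *iamo* is /o/, which is a vowel, so the suffix is -utu, giving *iamoutu*.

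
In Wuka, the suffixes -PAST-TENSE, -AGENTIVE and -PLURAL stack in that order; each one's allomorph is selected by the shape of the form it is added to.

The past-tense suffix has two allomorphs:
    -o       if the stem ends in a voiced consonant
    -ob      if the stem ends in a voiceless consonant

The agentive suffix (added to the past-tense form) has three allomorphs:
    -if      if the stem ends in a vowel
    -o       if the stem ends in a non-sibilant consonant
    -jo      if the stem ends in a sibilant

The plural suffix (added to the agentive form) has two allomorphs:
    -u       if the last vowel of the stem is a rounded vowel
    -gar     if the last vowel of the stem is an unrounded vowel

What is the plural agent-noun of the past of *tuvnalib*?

*tuvnalib*: final consonant = /b/, voiced → -o → *tuvnalibo*.
The past-tense form *tuvnalibo*: final sound = /o/, a vowel → -if → *tuvnaliboif*.
The last vowel of the agentive form *tuvnaliboif* is /i/, which is an unrounded vowel, so the plural suffix is -gar, giving *tuvnaliboifgar*.

tuvnaliboifgar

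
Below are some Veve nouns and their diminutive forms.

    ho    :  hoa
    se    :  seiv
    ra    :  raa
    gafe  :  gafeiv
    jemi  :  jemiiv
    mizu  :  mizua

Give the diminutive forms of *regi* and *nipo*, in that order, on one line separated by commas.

The alternation tracks the last vowel of the stem — -iv when the last vowel of the stem is a front vowel (*se*, *gafe*, *jemi*); -a when the last vowel of the stem is a back vowel (*ho*, *ra*, *mizu*).
*regi*: last vowel = /i/, a front vowel → -iv → *regiiv*.
Since the last vowel of *nipo* is /o/ (a back vowel), it takes -a, giving *nipoa*.

regiiv, nipoa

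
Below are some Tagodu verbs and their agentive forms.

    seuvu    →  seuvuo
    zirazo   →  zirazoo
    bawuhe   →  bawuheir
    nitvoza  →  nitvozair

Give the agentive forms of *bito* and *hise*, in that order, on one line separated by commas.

bitoo, hiseir

The pattern is rounding harmony: -o when the last vowel of the stem is a rounded vowel (*seuvu*, *zirazo*); -ir when the last vowel of the stem is an unrounded vowel (*bawuhe*, *nitvoza*).
Since the last vowel of *bito* is /o/ (a rounded vowel), it takes -o, giving *bitoo*.
*hise* — last vowel /e/ (an unrounded vowel) → -ir → *hiseir*.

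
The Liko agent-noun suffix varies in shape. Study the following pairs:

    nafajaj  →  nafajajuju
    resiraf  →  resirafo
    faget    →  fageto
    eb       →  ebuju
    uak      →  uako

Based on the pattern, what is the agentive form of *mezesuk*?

mezesuko

The suffix is conditioned by the final consonant: -o when the stem ends in a voiceless consonant (*resiraf*, *faget*, *uak*); -uju when the stem ends in a voiced consonant (*nafajaj*, *eb*).
The final consonant of *mezesuk* is /k/, which is voiceless, so the suffix is -o, giving *mezesuko*.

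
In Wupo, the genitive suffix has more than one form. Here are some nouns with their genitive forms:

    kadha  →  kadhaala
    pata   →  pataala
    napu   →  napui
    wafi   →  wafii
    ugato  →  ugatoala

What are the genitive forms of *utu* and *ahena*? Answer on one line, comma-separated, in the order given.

utui, ahenaala

The suffix is conditioned by the last vowel: -i when the last vowel of the stem is a high vowel (*napu*, *wafi*); -ala when the last vowel of the stem is a non-high vowel (*kadha*, *pata*, *ugato*).
*utu*: last vowel = /u/, a high vowel → -i → *utui*.
*ahena* — last vowel /a/ (a non-high vowel) → -ala → *ahenaala*.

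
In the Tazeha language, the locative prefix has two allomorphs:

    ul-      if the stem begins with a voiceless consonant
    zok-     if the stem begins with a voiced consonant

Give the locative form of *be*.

zokbe

Since the first consonant of *be* is /b/ (voiced), it takes zok-, giving *zokbe*.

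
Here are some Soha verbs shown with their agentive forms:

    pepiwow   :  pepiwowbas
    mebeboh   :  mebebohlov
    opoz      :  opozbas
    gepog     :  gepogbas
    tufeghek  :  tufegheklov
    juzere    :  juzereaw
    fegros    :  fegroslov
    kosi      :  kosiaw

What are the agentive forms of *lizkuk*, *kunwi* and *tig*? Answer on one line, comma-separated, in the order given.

Looking at the final sound of each stem: -lov when the stem ends in a voiceless consonant (*mebeboh*, *tufeghek*, *fegros*); -bas when the stem ends in a voiced consonant (*pepiwow*, *opoz*, *gepog*); -aw when the stem ends in a vowel (*juzere*, *kosi*).
*lizkuk* — final sound /k/ (a voiceless consonant) → -lov → *lizkuklov*.
Since the final sound of *kunwi* is /i/ (a vowel), it takes -aw, giving *kunwiaw*.
Since the final sound of *tig* is /g/ (a voiced consonant), it takes -bas, giving *tigbas*.

lizkuklov, kunwiaw, tigbas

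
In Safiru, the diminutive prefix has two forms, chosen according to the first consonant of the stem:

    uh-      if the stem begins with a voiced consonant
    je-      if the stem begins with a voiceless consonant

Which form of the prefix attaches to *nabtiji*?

uh-

The first consonant of *nabtiji* is /n/, which is voiced, so the prefix is uh-.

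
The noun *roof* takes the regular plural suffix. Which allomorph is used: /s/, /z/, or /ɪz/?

The stem *roof* ends in a voiceless non-sibilant consonant.
The plural suffix surfaces as /ɪz/ after sibilants, /s/ after other voiceless consonants, and /z/ after other voiced sounds.
So the plural -s on *roof* is pronounced /s/.

/s/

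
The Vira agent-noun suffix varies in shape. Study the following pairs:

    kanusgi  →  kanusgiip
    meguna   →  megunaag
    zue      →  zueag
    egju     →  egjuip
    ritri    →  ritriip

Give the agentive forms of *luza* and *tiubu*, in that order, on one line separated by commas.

luzaag, tiubuip

Looking at the last vowel of each stem: -ip when the last vowel of the stem is a high vowel (*kanusgi*, *egju*, *ritri*); -ag when the last vowel of the stem is a non-high vowel (*meguna*, *zue*).
The last vowel of *luza* is /a/, which is a non-high vowel, so the suffix is -ag, giving *luzaag*.
*tiubu* — last vowel /u/ (a high vowel) → -ip → *tiubuip*.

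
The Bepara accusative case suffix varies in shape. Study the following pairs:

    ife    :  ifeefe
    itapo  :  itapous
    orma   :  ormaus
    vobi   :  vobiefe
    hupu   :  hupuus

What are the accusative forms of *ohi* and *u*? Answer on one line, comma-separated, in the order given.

The pattern is front/back vowel harmony: -efe when the last vowel of the stem is a front vowel (*ife*, *vobi*); -us when the last vowel of the stem is a back vowel (*itapo*, *orma*, *hupu*).
*ohi*: last vowel = /i/, a front vowel → -efe → *ohiefe*.
*u*: last vowel = /u/, a back vowel → -us → *uus*.

ohiefe, uus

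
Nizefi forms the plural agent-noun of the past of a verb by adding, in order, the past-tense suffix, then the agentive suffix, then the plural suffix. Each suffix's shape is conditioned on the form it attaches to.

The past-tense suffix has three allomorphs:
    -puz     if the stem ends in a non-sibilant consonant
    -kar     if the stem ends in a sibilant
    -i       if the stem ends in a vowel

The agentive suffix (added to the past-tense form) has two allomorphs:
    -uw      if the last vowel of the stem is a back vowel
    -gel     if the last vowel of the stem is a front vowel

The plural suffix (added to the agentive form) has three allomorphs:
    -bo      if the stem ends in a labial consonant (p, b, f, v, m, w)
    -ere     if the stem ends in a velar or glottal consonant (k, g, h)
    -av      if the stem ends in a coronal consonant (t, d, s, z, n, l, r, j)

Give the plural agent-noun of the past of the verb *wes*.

The final sound of *wes* is /s/, which is a sibilant, so the past-tense suffix is -kar, giving *weskar*.
The last vowel of the past-tense form *weskar* is /a/, which is a back vowel, so the agentive suffix is -uw, giving *weskaruw*.
The agentive form *weskaruw*: final consonant = /w/, labial → -bo → *weskaruwbo*.

weskaruwbo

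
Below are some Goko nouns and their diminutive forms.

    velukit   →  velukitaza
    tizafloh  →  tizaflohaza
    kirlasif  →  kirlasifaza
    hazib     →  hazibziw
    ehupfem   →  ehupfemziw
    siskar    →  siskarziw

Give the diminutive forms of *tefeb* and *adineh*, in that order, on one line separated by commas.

tefebziw, adinehaza

Looking at the final consonant of each stem: -aza when the stem ends in a voiceless consonant (*velukit*, *tizafloh*, *kirlasif*); -ziw when the stem ends in a voiced consonant (*hazib*, *ehupfem*, *siskar*).
The final consonant of *tefeb* is /b/, which is voiced, so the suffix is -ziw, giving *tefebziw*.
Since the final consonant of *adineh* is /h/ (voiceless), it takes -aza, giving *adinehaza*.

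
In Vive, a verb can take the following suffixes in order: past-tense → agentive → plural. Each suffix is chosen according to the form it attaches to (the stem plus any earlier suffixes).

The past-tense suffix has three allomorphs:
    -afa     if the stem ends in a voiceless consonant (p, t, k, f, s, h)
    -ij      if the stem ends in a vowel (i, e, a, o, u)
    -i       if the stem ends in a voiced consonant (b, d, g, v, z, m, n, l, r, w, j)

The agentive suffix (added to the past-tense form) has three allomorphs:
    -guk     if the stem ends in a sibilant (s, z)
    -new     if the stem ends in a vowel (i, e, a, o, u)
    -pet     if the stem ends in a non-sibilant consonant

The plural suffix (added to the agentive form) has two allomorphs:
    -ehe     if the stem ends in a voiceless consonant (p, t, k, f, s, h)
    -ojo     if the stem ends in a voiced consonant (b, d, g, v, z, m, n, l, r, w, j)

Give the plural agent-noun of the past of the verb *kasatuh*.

kasatuhafanewojo

Since the final sound of *kasatuh* is /h/ (a voiceless consonant), it takes -afa, giving *kasatuhafa*.
The past-tense form *kasatuhafa*: final sound = /a/, a vowel → -new → *kasatuhafanew*.
The agentive form *kasatuhafanew* — final consonant /w/ (voiced) → -ojo → *kasatuhafanewojo*.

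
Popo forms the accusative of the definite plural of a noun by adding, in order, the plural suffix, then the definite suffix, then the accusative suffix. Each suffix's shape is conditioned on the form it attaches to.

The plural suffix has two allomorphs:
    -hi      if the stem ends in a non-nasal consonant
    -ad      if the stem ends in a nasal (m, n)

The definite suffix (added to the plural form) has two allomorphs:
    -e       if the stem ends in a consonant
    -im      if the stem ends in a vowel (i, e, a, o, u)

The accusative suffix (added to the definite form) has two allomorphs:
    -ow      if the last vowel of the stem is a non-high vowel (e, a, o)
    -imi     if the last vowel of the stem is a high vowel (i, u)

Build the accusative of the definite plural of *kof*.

*kof*: final consonant = /f/, non-nasal → -hi → *kofhi*.
The plural form *kofhi*: final sound = /i/, a vowel → -im → *kofhiim*.
The definite form *kofhiim*: last vowel = /i/, a high vowel → -imi → *kofhiimimi*.

kofhiimimi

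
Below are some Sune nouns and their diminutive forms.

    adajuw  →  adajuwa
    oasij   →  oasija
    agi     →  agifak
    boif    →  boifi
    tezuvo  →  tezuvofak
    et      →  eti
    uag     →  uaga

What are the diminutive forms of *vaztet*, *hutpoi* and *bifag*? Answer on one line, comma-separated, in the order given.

vazteti, hutpoifak, bifaga

The alternation tracks the final sound of the stem — -i when the stem ends in a voiceless consonant (*boif*, *et*); -a when the stem ends in a voiced consonant (*adajuw*, *oasij*, *uag*); -fak when the stem ends in a vowel (*agi*, *tezuvo*).
*vaztet* — final sound /t/ (a voiceless consonant) → -i → *vazteti*.
*hutpoi* — final sound /i/ (a vowel) → -fak → *hutpoifak*.
*bifag*: final sound = /g/, a voiced consonant → -a → *bifaga*.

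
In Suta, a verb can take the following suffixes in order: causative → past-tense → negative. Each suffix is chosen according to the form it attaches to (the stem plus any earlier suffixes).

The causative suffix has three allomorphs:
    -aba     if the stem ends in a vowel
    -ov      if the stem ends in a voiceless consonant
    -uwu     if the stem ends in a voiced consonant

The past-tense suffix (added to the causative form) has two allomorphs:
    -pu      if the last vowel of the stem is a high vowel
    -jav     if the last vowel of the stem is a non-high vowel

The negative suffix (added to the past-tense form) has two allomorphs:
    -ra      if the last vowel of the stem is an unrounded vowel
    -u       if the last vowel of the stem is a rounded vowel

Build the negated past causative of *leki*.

*leki* — final sound /i/ (a vowel) → -aba → *lekiaba*.
The causative form *lekiaba*: last vowel = /a/, a non-high vowel → -jav → *lekiabajav*.
The past-tense form *lekiabajav*: last vowel = /a/, an unrounded vowel → -ra → *lekiabajavra*.

lekiabajavra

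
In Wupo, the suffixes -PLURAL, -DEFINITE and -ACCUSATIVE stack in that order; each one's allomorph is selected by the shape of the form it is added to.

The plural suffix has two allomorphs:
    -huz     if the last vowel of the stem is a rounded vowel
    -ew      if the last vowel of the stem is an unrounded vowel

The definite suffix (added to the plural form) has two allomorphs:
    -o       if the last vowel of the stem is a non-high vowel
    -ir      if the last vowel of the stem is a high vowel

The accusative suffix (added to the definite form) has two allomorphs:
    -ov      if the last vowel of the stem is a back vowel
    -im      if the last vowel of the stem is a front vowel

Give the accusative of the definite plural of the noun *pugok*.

Since the last vowel of *pugok* is /o/ (a rounded vowel), it takes -huz, giving *pugokhuz*.
The plural form *pugokhuz*: last vowel = /u/, a high vowel → -ir → *pugokhuzir*.
Since the last vowel of the definite form *pugokhuzir* is /i/ (a front vowel), it takes -im, giving *pugokhuzirim*.

pugokhuzirim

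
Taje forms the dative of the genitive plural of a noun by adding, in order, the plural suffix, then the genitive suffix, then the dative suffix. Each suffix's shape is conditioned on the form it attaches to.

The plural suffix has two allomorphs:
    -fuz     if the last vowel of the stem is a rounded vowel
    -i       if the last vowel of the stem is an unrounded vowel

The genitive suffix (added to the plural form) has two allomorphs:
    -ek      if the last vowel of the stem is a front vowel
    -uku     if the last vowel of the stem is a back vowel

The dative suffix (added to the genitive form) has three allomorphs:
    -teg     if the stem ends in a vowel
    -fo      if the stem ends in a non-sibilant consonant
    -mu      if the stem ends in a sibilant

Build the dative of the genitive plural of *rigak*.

rigakiekfo

*rigak* — last vowel /a/ (an unrounded vowel) → -i → *rigaki*.
Since the last vowel of the plural form *rigaki* is /i/ (a front vowel), it takes -ek, giving *rigakiek*.
The final sound of the genitive form *rigakiek* is /k/, which is a non-sibilant consonant, so the dative suffix is -fo, giving *rigakiekfo*.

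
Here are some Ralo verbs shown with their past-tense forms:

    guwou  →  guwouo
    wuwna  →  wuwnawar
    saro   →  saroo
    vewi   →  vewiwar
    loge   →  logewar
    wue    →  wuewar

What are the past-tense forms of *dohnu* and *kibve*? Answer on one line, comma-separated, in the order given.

The alternation tracks the last vowel of the stem — -o when the last vowel of the stem is a rounded vowel (*guwou*, *saro*); -war when the last vowel of the stem is an unrounded vowel (*wuwna*, *vewi*, *loge*, *wue*).
*dohnu* — last vowel /u/ (a rounded vowel) → -o → *dohnuo*.
*kibve*: last vowel = /e/, an unrounded vowel → -war → *kibvewar*.

dohnuo, kibvewar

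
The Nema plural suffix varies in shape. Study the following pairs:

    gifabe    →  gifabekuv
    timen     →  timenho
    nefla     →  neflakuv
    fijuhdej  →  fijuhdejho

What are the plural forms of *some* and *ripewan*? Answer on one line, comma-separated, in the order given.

Looking at the final sound of each stem: -ho when the stem ends in a consonant (*timen*, *fijuhdej*); -kuv when the stem ends in a vowel (*gifabe*, *nefla*).
*some*: final sound = /e/, a vowel → -kuv → *somekuv*.
*ripewan* — final sound /n/ (a consonant) → -ho → *ripewanho*.

somekuv, ripewanho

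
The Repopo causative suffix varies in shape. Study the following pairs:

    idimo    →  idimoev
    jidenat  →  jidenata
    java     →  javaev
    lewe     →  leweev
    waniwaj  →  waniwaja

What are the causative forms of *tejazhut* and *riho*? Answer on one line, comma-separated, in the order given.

tejazhuta, rihoev

The pattern is consonant vs. vowel: -a when the stem ends in a consonant (*jidenat*, *waniwaj*); -ev when the stem ends in a vowel (*idimo*, *java*, *lewe*).
Since the final sound of *tejazhut* is /t/ (a consonant), it takes -a, giving *tejazhuta*.
*riho* — final sound /o/ (a vowel) → -ev → *rihoev*.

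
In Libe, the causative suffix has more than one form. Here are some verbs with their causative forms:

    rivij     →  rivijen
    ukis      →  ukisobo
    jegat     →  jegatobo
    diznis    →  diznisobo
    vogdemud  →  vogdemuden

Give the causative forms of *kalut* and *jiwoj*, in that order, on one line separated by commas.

Looking at the final consonant of each stem: -obo when the stem ends in a voiceless consonant (*ukis*, *jegat*, *diznis*); -en when the stem ends in a voiced consonant (*rivij*, *vogdemud*).
*kalut*: final consonant = /t/, voiceless → -obo → *kalutobo*.
The final consonant of *jiwoj* is /j/, which is voiced, so the suffix is -en, giving *jiwojen*.

kalutobo, jiwojen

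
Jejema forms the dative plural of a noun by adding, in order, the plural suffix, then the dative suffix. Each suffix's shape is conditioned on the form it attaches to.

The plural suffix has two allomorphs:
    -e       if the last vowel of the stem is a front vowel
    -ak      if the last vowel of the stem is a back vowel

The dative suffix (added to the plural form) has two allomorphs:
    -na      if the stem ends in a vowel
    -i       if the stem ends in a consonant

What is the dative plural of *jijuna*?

jijunaaki

The last vowel of *jijuna* is /a/, which is a back vowel, so the plural suffix is -ak, giving *jijunaak*.
The final sound of the plural form *jijunaak* is /k/, which is a consonant, so the dative suffix is -i, giving *jijunaaki*.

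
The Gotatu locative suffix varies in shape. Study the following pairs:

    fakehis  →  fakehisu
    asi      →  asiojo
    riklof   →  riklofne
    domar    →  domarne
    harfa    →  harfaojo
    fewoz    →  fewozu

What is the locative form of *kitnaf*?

kitnafne

The pattern is sibilance of the final sound: -u when the stem ends in a sibilant (*fakehis*, *fewoz*); -ne when the stem ends in a non-sibilant consonant (*riklof*, *domar*); -ojo when the stem ends in a vowel (*asi*, *harfa*).
*kitnaf*: final sound = /f/, a non-sibilant consonant → -ne → *kitnafne*.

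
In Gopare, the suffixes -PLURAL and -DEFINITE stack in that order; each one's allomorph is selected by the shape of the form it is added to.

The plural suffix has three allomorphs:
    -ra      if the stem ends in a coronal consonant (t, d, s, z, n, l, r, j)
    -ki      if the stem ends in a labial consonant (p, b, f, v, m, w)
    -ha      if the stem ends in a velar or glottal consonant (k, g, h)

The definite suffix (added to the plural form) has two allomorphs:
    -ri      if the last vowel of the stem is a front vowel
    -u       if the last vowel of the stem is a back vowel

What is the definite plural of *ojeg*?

Since the final consonant of *ojeg* is /g/ (velar/glottal), it takes -ha, giving *ojegha*.
The plural form *ojegha*: last vowel = /a/, a back vowel → -u → *ojeghau*.

ojeghau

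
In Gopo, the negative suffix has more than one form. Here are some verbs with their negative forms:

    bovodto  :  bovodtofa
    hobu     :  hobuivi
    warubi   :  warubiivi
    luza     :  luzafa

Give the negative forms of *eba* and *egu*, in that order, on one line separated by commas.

ebafa, eguivi

The pattern is height harmony: -ivi when the last vowel of the stem is a high vowel (*hobu*, *warubi*); -fa when the last vowel of the stem is a non-high vowel (*bovodto*, *luza*).
The last vowel of *eba* is /a/, which is a non-high vowel, so the suffix is -fa, giving *ebafa*.
Since the last vowel of *egu* is /u/ (a high vowel), it takes -ivi, giving *eguivi*.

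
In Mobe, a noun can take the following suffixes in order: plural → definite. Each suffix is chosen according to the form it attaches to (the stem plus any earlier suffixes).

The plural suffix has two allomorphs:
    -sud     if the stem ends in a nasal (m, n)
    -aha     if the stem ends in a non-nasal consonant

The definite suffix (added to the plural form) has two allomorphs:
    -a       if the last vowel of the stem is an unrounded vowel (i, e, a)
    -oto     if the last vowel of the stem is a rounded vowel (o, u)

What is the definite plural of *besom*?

Since the final consonant of *besom* is /m/ (a nasal), it takes -sud, giving *besomsud*.
Since the last vowel of the plural form *besomsud* is /u/ (a rounded vowel), it takes -oto, giving *besomsudoto*.

besomsudoto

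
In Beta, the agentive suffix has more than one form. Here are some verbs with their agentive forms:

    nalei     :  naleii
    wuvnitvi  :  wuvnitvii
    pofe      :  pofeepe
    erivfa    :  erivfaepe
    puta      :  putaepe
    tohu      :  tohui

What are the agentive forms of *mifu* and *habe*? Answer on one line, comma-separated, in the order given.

The pattern is height harmony: -i when the last vowel of the stem is a high vowel (*nalei*, *wuvnitvi*, *tohu*); -epe when the last vowel of the stem is a non-high vowel (*pofe*, *erivfa*, *puta*).
*mifu*: last vowel = /u/, a high vowel → -i → *mifui*.
*habe*: last vowel = /e/, a non-high vowel → -epe → *habeepe*.

mifui, habeepe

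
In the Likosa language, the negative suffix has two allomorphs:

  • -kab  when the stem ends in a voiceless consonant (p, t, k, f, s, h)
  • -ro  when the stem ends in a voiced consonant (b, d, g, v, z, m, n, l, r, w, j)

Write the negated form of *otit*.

otitkab

*otit* — final consonant /t/ (voiceless) → -kab → *otitkab*.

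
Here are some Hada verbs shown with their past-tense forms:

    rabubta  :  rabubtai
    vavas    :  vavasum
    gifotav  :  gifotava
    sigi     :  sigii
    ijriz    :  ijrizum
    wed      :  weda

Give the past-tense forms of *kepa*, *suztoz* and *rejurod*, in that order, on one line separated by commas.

The alternation tracks the final sound of the stem — -um when the stem ends in a sibilant (*vavas*, *ijriz*); -a when the stem ends in a non-sibilant consonant (*gifotav*, *wed*); -i when the stem ends in a vowel (*rabubta*, *sigi*).
Since the final sound of *kepa* is /a/ (a vowel), it takes -i, giving *kepai*.
*suztoz* — final sound /z/ (a sibilant) → -um → *suztozum*.
Since the final sound of *rejurod* is /d/ (a non-sibilant consonant), it takes -a, giving *rejuroda*.

kepai, suztozum, rejuroda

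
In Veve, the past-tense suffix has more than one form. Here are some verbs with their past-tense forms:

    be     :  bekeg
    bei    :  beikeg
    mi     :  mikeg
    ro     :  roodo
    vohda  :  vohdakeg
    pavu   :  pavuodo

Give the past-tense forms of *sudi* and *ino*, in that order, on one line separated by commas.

sudikeg, inoodo

The suffix is conditioned by the last vowel: -odo when the last vowel of the stem is a rounded vowel (*ro*, *pavu*); -keg when the last vowel of the stem is an unrounded vowel (*be*, *bei*, *mi*, *vohda*).
*sudi* — last vowel /i/ (an unrounded vowel) → -keg → *sudikeg*.
*ino*: last vowel = /o/, a rounded vowel → -odo → *inoodo*.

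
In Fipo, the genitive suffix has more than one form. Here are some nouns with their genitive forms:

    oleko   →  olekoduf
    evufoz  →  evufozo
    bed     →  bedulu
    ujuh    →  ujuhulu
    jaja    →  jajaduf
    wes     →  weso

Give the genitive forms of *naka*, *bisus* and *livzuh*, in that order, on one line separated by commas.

The pattern is sibilance of the final sound: -o when the stem ends in a sibilant (*evufoz*, *wes*); -ulu when the stem ends in a non-sibilant consonant (*bed*, *ujuh*); -duf when the stem ends in a vowel (*oleko*, *jaja*).
Since the final sound of *naka* is /a/ (a vowel), it takes -duf, giving *nakaduf*.
Since the final sound of *bisus* is /s/ (a sibilant), it takes -o, giving *bisuso*.
*livzuh*: final sound = /h/, a non-sibilant consonant → -ulu → *livzuhulu*.

nakaduf, bisuso, livzuhulu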